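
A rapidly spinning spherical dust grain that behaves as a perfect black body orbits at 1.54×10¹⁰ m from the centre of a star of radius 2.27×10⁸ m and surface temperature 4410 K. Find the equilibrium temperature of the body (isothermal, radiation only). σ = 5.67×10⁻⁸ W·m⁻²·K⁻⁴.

The star's surface emits σT_*⁴; at distance d the flux is S = σT_*⁴(R_*/d)².
S = 5.67×10⁻⁸·(4410)⁴·(2.27×10⁸/1.54×10¹⁰)² = 4660 W/m².
For an isothermal sphere T⁴ = (1−a)S/(4σ) = 2.054×10¹⁰ K⁴.

T ≈ 379 K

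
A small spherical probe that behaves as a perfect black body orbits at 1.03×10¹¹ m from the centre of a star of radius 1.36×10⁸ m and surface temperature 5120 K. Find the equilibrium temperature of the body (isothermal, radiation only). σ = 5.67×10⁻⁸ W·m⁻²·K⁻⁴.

T ≈ 132 K

The star's surface emits σT_*⁴; at distance d the flux is S = σT_*⁴(R_*/d)².
S = 5.67×10⁻⁸·(5120)⁴·(1.36×10⁸/1.03×10¹¹)² = 67.93 W/m².
For an isothermal sphere T⁴ = (1−a)S/(4σ) = 2.995×10⁸ K⁴.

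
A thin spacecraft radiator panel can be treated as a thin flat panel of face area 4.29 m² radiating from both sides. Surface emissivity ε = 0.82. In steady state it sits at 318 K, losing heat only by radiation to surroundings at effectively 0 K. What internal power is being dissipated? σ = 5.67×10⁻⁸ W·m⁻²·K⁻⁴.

Steady state: P = εσA T⁴.
A = 2·4.29 = 8.580 m²; T⁴ = (318)⁴ = 1.023×10¹⁰ K⁴.
P = 0.82 × 5.67×10⁻⁸ × 8.580 × 1.023×10¹⁰.

P ≈ 4080 W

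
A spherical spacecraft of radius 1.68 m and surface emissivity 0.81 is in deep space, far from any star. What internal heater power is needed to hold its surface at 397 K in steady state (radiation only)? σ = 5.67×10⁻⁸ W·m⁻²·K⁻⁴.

P = εσ·4πr²·T⁴.
4πr² = 35.47 m²; T⁴ = 2.484×10¹⁰ K⁴.
P = 0.81·5.67×10⁻⁸·35.47·2.484×10¹⁰.

P ≈ 40500 W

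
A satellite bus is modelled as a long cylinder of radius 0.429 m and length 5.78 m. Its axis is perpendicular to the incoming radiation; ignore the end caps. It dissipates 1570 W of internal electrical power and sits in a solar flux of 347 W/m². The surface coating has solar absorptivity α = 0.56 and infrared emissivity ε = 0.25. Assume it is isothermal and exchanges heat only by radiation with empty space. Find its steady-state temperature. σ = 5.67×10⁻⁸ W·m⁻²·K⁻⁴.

At steady state, absorbed solar power + internal power = radiated power.
Absorbed: α·S·A_cross = 0.56·347·4.959 = 963.7 W (cross-section 2rL).
Total input = 963.7 + 1570 = 2534 W.
Radiated: εσ·A_surf·T⁴ with A_surf = 2πrL = 15.58 m².
T⁴ = 2534/(0.25·5.67×10⁻⁸·15.58) = 1.147×10¹⁰ K⁴.

T ≈ 327 K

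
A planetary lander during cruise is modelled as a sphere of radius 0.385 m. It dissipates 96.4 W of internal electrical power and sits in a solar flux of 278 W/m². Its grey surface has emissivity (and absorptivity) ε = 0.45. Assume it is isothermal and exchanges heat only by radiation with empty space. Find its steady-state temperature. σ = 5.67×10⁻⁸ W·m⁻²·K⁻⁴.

T ≈ 239 K

At steady state, absorbed solar power + internal power = radiated power.
Absorbed: α·S·A_cross = 0.45·278·0.4657 = 58.25 W (cross-section πr²).
Total input = 58.25 + 96.4 = 154.7 W.
Radiated: εσ·A_surf·T⁴ with A_surf = 4πr² = 1.863 m².
T⁴ = 154.7/(0.45·5.67×10⁻⁸·1.863) = 3.254×10⁹ K⁴.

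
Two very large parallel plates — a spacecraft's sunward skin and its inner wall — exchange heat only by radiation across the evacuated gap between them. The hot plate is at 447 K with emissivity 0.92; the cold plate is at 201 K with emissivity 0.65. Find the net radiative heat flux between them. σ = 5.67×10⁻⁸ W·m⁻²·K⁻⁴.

q ≈ 1340 W/m²

For two infinite grey parallel plates, q = σ(T₁⁴ − T₂⁴)/(1/ε₁ + 1/ε₂ − 1).
T₁⁴ − T₂⁴ = 3.992×10¹⁰ − 1.632×10⁹ = 3.829×10¹⁰ K⁴.
1/ε₁ + 1/ε₂ − 1 = 1.087 + 1.538 − 1 = 1.625.
q = 5.67×10⁻⁸ × 3.829×10¹⁰ / 1.625.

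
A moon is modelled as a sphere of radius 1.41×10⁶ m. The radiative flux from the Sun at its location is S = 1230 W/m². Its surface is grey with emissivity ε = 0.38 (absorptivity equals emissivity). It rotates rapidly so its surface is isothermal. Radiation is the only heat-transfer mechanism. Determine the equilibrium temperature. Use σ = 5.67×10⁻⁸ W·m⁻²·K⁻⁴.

At equilibrium, absorbed power = emitted power.
Absorbing cross-section = πr² = 6.246×10¹² m²; emitting surface = 4πr² = 2.498×10¹³ m² (ratio 4).
εS·A_cross = εσ·A_surf·T⁴  ⇒  T⁴ = S/(4σ)   (ε cancels).
T⁴ = 1230/(4·5.67×10⁻⁸) = 5.423×10⁹ K⁴.
T = (5.423×10⁹)^(1/4).

T ≈ 271 K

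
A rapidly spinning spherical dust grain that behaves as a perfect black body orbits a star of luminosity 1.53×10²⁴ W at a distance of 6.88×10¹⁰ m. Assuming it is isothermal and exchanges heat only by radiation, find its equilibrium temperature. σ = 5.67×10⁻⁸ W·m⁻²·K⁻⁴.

T ≈ 103 K

First find the stellar flux at distance d: S = L/(4πd²) = 1.53×10²⁴/(4π·(6.88×10¹⁰)²) = 25.72 W/m².
For an isothermal sphere, absorbed (1−a)S·πr² = emitted σ·4πr²·T⁴, so T⁴ = (1−a)S/(4σ).
T⁴ = 1.00·25.72/(4·5.67×10⁻⁸) = 1.134×10⁸ K⁴.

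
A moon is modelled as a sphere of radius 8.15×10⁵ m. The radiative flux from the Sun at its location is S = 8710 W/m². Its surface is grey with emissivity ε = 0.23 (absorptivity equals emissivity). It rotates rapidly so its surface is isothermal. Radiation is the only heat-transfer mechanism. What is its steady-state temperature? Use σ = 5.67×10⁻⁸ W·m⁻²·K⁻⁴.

At equilibrium, absorbed power = emitted power.
Absorbing cross-section = πr² = 2.087×10¹² m²; emitting surface = 4πr² = 8.347×10¹² m² (ratio 4).
εS·A_cross = εσ·A_surf·T⁴  ⇒  T⁴ = S/(4σ)   (ε cancels).
T⁴ = 8710/(4·5.67×10⁻⁸) = 3.840×10¹⁰ K⁴.
T = (3.840×10¹⁰)^(1/4).

T ≈ 443 K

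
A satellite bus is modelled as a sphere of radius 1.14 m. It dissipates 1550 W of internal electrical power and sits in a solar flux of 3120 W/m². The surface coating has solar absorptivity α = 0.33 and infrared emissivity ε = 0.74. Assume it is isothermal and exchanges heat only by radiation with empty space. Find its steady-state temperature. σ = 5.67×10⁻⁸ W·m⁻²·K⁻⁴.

T ≈ 303 K

At steady state, absorbed solar power + internal power = radiated power.
Absorbed: α·S·A_cross = 0.33·3120·4.083 = 4204 W (cross-section πr²).
Total input = 4204 + 1550 = 5754 W.
Radiated: εσ·A_surf·T⁴ with A_surf = 4πr² = 16.33 m².
T⁴ = 5754/(0.74·5.67×10⁻⁸·16.33) = 8.397×10⁹ K⁴.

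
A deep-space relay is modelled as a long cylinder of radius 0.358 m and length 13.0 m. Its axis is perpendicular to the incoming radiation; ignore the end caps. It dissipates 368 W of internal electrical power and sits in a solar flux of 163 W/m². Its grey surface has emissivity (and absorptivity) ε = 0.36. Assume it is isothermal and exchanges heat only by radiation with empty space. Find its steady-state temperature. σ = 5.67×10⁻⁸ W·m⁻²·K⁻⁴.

T ≈ 198 K

At steady state, absorbed solar power + internal power = radiated power.
Absorbed: α·S·A_cross = 0.36·163·9.308 = 546.2 W (cross-section 2rL).
Total input = 546.2 + 368 = 914.2 W.
Radiated: εσ·A_surf·T⁴ with A_surf = 2πrL = 29.24 m².
T⁴ = 914.2/(0.36·5.67×10⁻⁸·29.24) = 1.532×10⁹ K⁴.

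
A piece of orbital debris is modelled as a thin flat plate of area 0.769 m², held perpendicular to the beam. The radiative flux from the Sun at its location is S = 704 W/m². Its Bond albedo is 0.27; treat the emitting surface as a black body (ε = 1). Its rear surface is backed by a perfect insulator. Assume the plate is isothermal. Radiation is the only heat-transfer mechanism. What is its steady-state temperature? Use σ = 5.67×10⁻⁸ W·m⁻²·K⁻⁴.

T ≈ 309 K

At equilibrium, absorbed power = emitted power.
Absorbing cross-section = A = 0.7690 m²; emitting surface = A = 0.7690 m² (ratio 1).
(1−a)S·A_cross = εσ·A_surf·T⁴  ⇒  T⁴ = (1−a)S/(1σ).
T⁴ = 0.730·704/(1·5.67×10⁻⁸) = 9.064×10⁹ K⁴.
T = (9.064×10⁹)^(1/4).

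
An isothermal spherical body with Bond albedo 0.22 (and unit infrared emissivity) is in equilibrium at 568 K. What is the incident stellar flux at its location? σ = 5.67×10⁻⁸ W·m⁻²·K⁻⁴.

(1−a)S·πr² = σ·4πr²·T⁴ ⇒ S = 4σT⁴/(1−a).
S = 4·5.67×10⁻⁸·1.041×10¹¹/0.780.

S ≈ 30300 W/m²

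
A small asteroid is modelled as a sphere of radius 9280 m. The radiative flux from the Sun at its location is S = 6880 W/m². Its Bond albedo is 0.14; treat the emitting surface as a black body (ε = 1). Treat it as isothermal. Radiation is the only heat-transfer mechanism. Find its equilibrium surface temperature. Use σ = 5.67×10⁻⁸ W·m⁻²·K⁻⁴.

At equilibrium, absorbed power = emitted power.
Absorbing cross-section = πr² = 2.705×10⁸ m²; emitting surface = 4πr² = 1.082×10⁹ m² (ratio 4).
(1−a)S·A_cross = εσ·A_surf·T⁴  ⇒  T⁴ = (1−a)S/(4σ).
T⁴ = 0.860·6880/(4·5.67×10⁻⁸) = 2.609×10¹⁰ K⁴.
T = (2.609×10¹⁰)^(1/4).

T ≈ 402 K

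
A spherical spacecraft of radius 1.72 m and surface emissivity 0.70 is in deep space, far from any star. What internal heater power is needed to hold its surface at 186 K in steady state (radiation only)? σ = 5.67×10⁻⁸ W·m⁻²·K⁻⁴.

P ≈ 1770 W

P = εσ·4πr²·T⁴.
4πr² = 37.18 m²; T⁴ = 1.197×10⁹ K⁴.
P = 0.70·5.67×10⁻⁸·37.18·1.197×10⁹.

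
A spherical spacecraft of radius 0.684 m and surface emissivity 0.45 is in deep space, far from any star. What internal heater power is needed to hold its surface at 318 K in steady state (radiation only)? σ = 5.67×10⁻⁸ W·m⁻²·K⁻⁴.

P = εσ·4πr²·T⁴.
4πr² = 5.879 m²; T⁴ = 1.023×10¹⁰ K⁴.
P = 0.45·5.67×10⁻⁸·5.879·1.023×10¹⁰.

P ≈ 1530 W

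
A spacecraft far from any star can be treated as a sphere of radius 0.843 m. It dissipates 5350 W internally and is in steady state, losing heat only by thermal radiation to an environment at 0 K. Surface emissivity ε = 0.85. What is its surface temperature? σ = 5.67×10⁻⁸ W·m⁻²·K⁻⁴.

T ≈ 334 K

Steady state: internal power = radiated power, P = εσA T⁴.
Radiating area A = 4πr² = 8.930 m².
T⁴ = P/(εσA) = 5350/(0.85·5.67×10⁻⁸·8.930) = 1.243×10¹⁰ K⁴.
T = (1.243×10¹⁰)^(1/4).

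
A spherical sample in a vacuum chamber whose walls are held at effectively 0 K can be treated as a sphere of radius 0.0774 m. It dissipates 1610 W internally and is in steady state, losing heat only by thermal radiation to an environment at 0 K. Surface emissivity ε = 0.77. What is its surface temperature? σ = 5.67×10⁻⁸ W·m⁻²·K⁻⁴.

Steady state: internal power = radiated power, P = εσA T⁴.
Radiating area A = 4πr² = 0.07528 m².
T⁴ = P/(εσA) = 1610/(0.77·5.67×10⁻⁸·0.07528) = 4.898×10¹¹ K⁴.
T = (4.898×10¹¹)^(1/4).

T ≈ 837 K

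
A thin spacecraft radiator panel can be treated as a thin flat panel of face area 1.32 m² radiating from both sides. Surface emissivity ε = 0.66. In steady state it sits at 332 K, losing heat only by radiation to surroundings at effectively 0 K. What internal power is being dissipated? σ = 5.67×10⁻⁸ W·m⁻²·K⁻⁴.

P ≈ 1200 W

Steady state: P = εσA T⁴.
A = 2·1.32 = 2.640 m²; T⁴ = (332)⁴ = 1.215×10¹⁰ K⁴.
P = 0.66 × 5.67×10⁻⁸ × 2.640 × 1.215×10¹⁰.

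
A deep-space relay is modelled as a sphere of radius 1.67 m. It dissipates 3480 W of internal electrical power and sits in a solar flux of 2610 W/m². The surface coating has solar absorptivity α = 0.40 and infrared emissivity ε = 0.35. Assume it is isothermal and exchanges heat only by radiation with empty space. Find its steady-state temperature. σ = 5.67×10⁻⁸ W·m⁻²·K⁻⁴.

T ≈ 367 K

At steady state, absorbed solar power + internal power = radiated power.
Absorbed: α·S·A_cross = 0.40·2610·8.762 = 9147 W (cross-section πr²).
Total input = 9147 + 3480 = 12630 W.
Radiated: εσ·A_surf·T⁴ with A_surf = 4πr² = 35.05 m².
T⁴ = 12630/(0.35·5.67×10⁻⁸·35.05) = 1.816×10¹⁰ K⁴.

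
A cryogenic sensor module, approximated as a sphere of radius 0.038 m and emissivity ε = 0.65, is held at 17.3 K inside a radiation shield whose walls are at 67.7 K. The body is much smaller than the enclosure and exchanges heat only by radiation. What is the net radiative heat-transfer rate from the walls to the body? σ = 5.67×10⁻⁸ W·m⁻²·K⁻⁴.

For a small grey body in a large enclosure: P_net = εσA(T_body⁴ − T_wall⁴).
A = 4πr² = 0.01815 m²; T_body⁴ − T_wall⁴ = 89570 − 2.101×10⁷ = -2.092×10⁷ K⁴.
|P_net| = 0.65·5.67×10⁻⁸·0.01815·2.092×10⁷.

P_net ≈ 0.0140 W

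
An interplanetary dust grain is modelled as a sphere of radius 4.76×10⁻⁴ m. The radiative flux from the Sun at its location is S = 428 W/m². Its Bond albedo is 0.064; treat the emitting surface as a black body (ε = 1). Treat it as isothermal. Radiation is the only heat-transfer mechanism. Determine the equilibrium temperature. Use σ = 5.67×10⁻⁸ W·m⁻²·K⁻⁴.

At equilibrium, absorbed power = emitted power.
Absorbing cross-section = πr² = 7.118×10⁻⁷ m²; emitting surface = 4πr² = 2.847×10⁻⁶ m² (ratio 4).
(1−a)S·A_cross = εσ·A_surf·T⁴  ⇒  T⁴ = (1−a)S/(4σ).
T⁴ = 0.936·428/(4·5.67×10⁻⁸) = 1.766×10⁹ K⁴.
T = (1.766×10⁹)^(1/4).

T ≈ 205 K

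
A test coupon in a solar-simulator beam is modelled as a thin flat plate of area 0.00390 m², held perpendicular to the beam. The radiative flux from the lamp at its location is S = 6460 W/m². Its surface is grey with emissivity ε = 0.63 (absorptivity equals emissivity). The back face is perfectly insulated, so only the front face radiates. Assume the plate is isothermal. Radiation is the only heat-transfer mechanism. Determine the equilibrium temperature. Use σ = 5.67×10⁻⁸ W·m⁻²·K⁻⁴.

At equilibrium, absorbed power = emitted power.
Absorbing cross-section = A = 0.003900 m²; emitting surface = A = 0.003900 m² (ratio 1).
εS·A_cross = εσ·A_surf·T⁴  ⇒  T⁴ = S/(1σ)   (ε cancels).
T⁴ = 6460/(1·5.67×10⁻⁸) = 1.139×10¹¹ K⁴.
T = (1.139×10¹¹)^(1/4).

T ≈ 581 K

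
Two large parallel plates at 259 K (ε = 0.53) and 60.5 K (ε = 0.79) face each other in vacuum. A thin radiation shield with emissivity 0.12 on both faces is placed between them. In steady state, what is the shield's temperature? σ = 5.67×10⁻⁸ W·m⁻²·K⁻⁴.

In steady state the net flux on the hot side equals that on the cold side.
σ(T₁⁴−T_s⁴)/D₁ = σ(T_s⁴−T₂⁴)/D₂, with D₁ = 1/ε₁+1/ε_s−1 = 9.220, D₂ = 1/ε_s+1/ε₂−1 = 8.599.
Solve for T_s⁴: T_s⁴ = (D₂·T₁⁴ + D₁·T₂⁴)/(D₁+D₂) = 2.178×10⁹ K⁴.

T_s ≈ 216 K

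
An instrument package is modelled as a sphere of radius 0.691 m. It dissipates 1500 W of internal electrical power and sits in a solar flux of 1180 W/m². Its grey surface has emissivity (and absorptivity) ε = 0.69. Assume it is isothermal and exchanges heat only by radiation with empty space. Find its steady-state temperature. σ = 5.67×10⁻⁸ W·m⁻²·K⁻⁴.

At steady state, absorbed solar power + internal power = radiated power.
Absorbed: α·S·A_cross = 0.69·1180·1.500 = 1221 W (cross-section πr²).
Total input = 1221 + 1500 = 2721 W.
Radiated: εσ·A_surf·T⁴ with A_surf = 4πr² = 6.000 m².
T⁴ = 2721/(0.69·5.67×10⁻⁸·6.000) = 1.159×10¹⁰ K⁴.

T ≈ 328 K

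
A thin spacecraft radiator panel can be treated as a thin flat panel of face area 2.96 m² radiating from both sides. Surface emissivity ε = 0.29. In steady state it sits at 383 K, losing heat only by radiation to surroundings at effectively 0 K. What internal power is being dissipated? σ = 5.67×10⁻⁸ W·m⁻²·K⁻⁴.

Steady state: P = εσA T⁴.
A = 2·2.96 = 5.920 m²; T⁴ = (383)⁴ = 2.152×10¹⁰ K⁴.
P = 0.29 × 5.67×10⁻⁸ × 5.920 × 2.152×10¹⁰.

P ≈ 2090 W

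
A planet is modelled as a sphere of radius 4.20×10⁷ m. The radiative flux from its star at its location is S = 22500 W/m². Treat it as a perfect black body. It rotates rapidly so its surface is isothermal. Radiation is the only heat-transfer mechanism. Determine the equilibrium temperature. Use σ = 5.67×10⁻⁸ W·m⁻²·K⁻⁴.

T ≈ 561 K

At equilibrium, absorbed power = emitted power.
Absorbing cross-section = πr² = 5.542×10¹⁵ m²; emitting surface = 4πr² = 2.217×10¹⁶ m² (ratio 4).
S·A_cross = εσ·A_surf·T⁴  ⇒  T⁴ = S/(4σ).
T⁴ = 1.00·22500/(4·5.67×10⁻⁸) = 9.921×10¹⁰ K⁴.
T = (9.921×10¹⁰)^(1/4).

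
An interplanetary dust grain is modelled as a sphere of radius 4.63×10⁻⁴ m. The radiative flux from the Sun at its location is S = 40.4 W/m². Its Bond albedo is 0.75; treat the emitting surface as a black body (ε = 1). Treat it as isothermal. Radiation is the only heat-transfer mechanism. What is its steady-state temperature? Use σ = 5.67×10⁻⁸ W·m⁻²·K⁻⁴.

At equilibrium, absorbed power = emitted power.
Absorbing cross-section = πr² = 6.735×10⁻⁷ m²; emitting surface = 4πr² = 2.694×10⁻⁶ m² (ratio 4).
(1−a)S·A_cross = εσ·A_surf·T⁴  ⇒  T⁴ = (1−a)S/(4σ).
T⁴ = 0.250·40.4/(4·5.67×10⁻⁸) = 4.453×10⁷ K⁴.
T = (4.453×10⁷)^(1/4).

T ≈ 81.7 K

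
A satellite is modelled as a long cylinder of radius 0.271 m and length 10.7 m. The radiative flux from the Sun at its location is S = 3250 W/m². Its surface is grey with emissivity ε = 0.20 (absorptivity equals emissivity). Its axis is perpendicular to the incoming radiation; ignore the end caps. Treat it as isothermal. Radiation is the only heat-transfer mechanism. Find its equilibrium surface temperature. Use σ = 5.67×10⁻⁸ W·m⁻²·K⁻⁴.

At equilibrium, absorbed power = emitted power.
Absorbing cross-section = 2rL = 5.799 m²; emitting surface = 2πrL = 18.22 m² (ratio π).
εS·A_cross = εσ·A_surf·T⁴  ⇒  T⁴ = S/(πσ)   (ε cancels).
T⁴ = 3250/(π·5.67×10⁻⁸) = 1.825×10¹⁰ K⁴.
T = (1.825×10¹⁰)^(1/4).

T ≈ 368 K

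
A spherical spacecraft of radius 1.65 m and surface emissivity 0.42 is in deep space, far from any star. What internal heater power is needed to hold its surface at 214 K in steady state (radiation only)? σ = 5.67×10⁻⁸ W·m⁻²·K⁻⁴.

P = εσ·4πr²·T⁴.
4πr² = 34.21 m²; T⁴ = 2.097×10⁹ K⁴.
P = 0.42·5.67×10⁻⁸·34.21·2.097×10⁹.

P ≈ 1710 W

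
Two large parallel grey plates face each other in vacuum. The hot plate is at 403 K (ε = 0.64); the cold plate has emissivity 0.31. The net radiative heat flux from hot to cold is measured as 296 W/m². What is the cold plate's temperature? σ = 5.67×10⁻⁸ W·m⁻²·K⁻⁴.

T₂ ≈ 285 K

q = σ(T₁⁴ − T₂⁴)/(1/ε₁ + 1/ε₂ − 1); denominator = 3.788.
T₂⁴ = T₁⁴ − q·(1/ε₁+1/ε₂−1)/σ = 2.638×10¹⁰ − 296·3.788/5.67×10⁻⁸
    = 6.600×10⁹ K⁴.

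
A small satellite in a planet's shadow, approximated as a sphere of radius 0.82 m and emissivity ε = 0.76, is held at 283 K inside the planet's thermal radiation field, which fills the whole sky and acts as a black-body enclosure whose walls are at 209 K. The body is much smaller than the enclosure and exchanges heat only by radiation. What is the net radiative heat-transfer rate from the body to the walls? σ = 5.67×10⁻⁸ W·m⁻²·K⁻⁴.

For a small grey body in a large enclosure: P_net = εσA(T_body⁴ − T_wall⁴).
A = 4πr² = 8.450 m²; T_body⁴ − T_wall⁴ = 6.414×10⁹ − 1.908×10⁹ = 4.506×10⁹ K⁴.
|P_net| = 0.76·5.67×10⁻⁸·8.450·4.506×10⁹.

P_net ≈ 1640 W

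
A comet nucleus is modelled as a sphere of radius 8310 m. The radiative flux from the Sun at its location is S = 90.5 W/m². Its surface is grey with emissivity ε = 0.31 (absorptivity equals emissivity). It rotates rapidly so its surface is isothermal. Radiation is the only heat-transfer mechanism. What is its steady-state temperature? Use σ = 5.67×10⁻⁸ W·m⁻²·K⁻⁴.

At equilibrium, absorbed power = emitted power.
Absorbing cross-section = πr² = 2.169×10⁸ m²; emitting surface = 4πr² = 8.678×10⁸ m² (ratio 4).
εS·A_cross = εσ·A_surf·T⁴  ⇒  T⁴ = S/(4σ)   (ε cancels).
T⁴ = 90.5/(4·5.67×10⁻⁸) = 3.990×10⁸ K⁴.
T = (3.990×10⁸)^(1/4).

T ≈ 141 K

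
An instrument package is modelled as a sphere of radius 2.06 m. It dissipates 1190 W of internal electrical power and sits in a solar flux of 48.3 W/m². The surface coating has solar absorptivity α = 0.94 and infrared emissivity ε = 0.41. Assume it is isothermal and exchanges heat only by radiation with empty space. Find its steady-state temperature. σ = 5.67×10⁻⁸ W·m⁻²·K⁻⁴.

At steady state, absorbed solar power + internal power = radiated power.
Absorbed: α·S·A_cross = 0.94·48.3·13.33 = 605.3 W (cross-section πr²).
Total input = 605.3 + 1190 = 1795 W.
Radiated: εσ·A_surf·T⁴ with A_surf = 4πr² = 53.33 m².
T⁴ = 1795/(0.41·5.67×10⁻⁸·53.33) = 1.448×10⁹ K⁴.

T ≈ 195 K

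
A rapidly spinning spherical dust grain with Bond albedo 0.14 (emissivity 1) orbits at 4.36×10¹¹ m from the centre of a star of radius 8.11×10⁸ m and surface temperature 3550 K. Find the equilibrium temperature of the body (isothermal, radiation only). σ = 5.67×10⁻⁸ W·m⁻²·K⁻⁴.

T ≈ 104 K

The star's surface emits σT_*⁴; at distance d the flux is S = σT_*⁴(R_*/d)².
S = 5.67×10⁻⁸·(3550)⁴·(8.11×10⁸/4.36×10¹¹)² = 31.16 W/m².
For an isothermal sphere T⁴ = (1−a)S/(4σ) = 1.181×10⁸ K⁴.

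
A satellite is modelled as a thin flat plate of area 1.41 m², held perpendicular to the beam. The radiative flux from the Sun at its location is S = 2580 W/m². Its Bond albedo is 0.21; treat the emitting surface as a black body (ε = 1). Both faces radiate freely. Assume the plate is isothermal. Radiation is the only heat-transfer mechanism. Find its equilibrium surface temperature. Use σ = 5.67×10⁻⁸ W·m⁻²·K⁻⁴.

At equilibrium, absorbed power = emitted power.
Absorbing cross-section = A = 1.410 m²; emitting surface = 2A = 2.820 m² (ratio 2).
(1−a)S·A_cross = εσ·A_surf·T⁴  ⇒  T⁴ = (1−a)S/(2σ).
T⁴ = 0.790·2580/(2·5.67×10⁻⁸) = 1.797×10¹⁰ K⁴.
T = (1.797×10¹⁰)^(1/4).

T ≈ 366 K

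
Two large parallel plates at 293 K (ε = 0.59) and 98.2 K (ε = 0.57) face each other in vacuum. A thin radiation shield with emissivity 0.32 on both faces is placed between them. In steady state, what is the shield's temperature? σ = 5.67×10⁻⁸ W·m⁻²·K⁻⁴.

T_s ≈ 248 K

In steady state the net flux on the hot side equals that on the cold side.
σ(T₁⁴−T_s⁴)/D₁ = σ(T_s⁴−T₂⁴)/D₂, with D₁ = 1/ε₁+1/ε_s−1 = 3.820, D₂ = 1/ε_s+1/ε₂−1 = 3.879.
Solve for T_s⁴: T_s⁴ = (D₂·T₁⁴ + D₁·T₂⁴)/(D₁+D₂) = 3.760×10⁹ K⁴.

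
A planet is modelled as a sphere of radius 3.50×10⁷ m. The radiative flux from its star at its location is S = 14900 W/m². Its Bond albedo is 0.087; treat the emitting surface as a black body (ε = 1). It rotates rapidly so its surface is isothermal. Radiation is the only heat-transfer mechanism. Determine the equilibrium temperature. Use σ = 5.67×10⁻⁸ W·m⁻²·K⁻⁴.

T ≈ 495 K

At equilibrium, absorbed power = emitted power.
Absorbing cross-section = πr² = 3.848×10¹⁵ m²; emitting surface = 4πr² = 1.539×10¹⁶ m² (ratio 4).
(1−a)S·A_cross = εσ·A_surf·T⁴  ⇒  T⁴ = (1−a)S/(4σ).
T⁴ = 0.913·14900/(4·5.67×10⁻⁸) = 5.998×10¹⁰ K⁴.
T = (5.998×10¹⁰)^(1/4).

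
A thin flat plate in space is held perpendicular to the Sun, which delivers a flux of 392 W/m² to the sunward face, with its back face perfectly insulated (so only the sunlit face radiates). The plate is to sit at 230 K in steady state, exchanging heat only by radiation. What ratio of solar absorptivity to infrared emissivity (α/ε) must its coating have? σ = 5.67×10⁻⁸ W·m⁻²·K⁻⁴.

Balance: αS·A = εσ·1A·T⁴ ⇒ α/ε = σT⁴/S.
α/ε = 5.67×10⁻⁸·(230)⁴/392 = 5.67×10⁻⁸·2.798×10⁹/392.

α/ε ≈ 0.405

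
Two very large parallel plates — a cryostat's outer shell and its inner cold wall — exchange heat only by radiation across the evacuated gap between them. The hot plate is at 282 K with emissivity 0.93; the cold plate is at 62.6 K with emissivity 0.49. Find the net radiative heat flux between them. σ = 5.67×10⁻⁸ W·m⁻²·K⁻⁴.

q ≈ 169 W/m²

For two infinite grey parallel plates, q = σ(T₁⁴ − T₂⁴)/(1/ε₁ + 1/ε₂ − 1).
T₁⁴ − T₂⁴ = 6.324×10⁹ − 1.536×10⁷ = 6.309×10⁹ K⁴.
1/ε₁ + 1/ε₂ − 1 = 1.075 + 2.041 − 1 = 2.116.
q = 5.67×10⁻⁸ × 6.309×10⁹ / 2.116.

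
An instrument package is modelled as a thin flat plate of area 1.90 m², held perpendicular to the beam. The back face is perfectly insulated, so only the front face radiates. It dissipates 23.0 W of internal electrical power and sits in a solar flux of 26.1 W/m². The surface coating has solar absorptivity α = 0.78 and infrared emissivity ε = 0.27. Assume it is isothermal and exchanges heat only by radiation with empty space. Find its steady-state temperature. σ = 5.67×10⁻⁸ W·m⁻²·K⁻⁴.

At steady state, absorbed solar power + internal power = radiated power.
Absorbed: α·S·A_cross = 0.78·26.1·1.900 = 38.68 W (cross-section A).
Total input = 38.68 + 23.0 = 61.68 W.
Radiated: εσ·A_surf·T⁴ with A_surf = A = 1.900 m².
T⁴ = 61.68/(0.27·5.67×10⁻⁸·1.900) = 2.121×10⁹ K⁴.

T ≈ 215 K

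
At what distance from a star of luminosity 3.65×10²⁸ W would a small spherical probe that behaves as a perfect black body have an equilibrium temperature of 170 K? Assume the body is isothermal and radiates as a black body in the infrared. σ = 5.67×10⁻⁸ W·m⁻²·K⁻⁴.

For an isothermal black-emitting sphere, (1−a)S·πr² = σ·4πr²·T⁴ ⇒ S = 4σT⁴/(1−a).
S = 4·5.67×10⁻⁸·(170)⁴/1.00 = 189.4 W/m².
Flux falls as S = L/(4πd²), so d = √(L/(4πS)) = √(3.65×10²⁸/(4π·189.4)).

d ≈ 3.92×10¹² m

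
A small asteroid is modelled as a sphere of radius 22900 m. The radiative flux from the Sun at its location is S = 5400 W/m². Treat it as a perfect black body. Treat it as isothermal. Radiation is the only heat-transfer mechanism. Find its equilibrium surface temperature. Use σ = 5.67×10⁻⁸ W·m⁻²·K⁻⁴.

At equilibrium, absorbed power = emitted power.
Absorbing cross-section = πr² = 1.647×10⁹ m²; emitting surface = 4πr² = 6.590×10⁹ m² (ratio 4).
S·A_cross = εσ·A_surf·T⁴  ⇒  T⁴ = S/(4σ).
T⁴ = 1.00·5400/(4·5.67×10⁻⁸) = 2.381×10¹⁰ K⁴.
T = (2.381×10¹⁰)^(1/4).

T ≈ 393 K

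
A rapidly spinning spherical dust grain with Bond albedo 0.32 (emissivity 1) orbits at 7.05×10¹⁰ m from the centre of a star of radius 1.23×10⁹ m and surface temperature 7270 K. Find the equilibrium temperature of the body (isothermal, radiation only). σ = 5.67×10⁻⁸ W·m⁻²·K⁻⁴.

T ≈ 617 K

The star's surface emits σT_*⁴; at distance d the flux is S = σT_*⁴(R_*/d)².
S = 5.67×10⁻⁸·(7270)⁴·(1.23×10⁹/7.05×10¹⁰)² = 48210 W/m².
For an isothermal sphere T⁴ = (1−a)S/(4σ) = 1.446×10¹¹ K⁴.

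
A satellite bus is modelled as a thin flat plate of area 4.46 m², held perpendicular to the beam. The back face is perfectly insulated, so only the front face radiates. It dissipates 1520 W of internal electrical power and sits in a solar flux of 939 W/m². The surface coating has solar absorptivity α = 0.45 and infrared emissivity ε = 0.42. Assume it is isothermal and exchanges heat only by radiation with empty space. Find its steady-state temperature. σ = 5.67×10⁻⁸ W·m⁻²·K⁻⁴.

T ≈ 423 K

At steady state, absorbed solar power + internal power = radiated power.
Absorbed: α·S·A_cross = 0.45·939·4.460 = 1885 W (cross-section A).
Total input = 1885 + 1520 = 3405 W.
Radiated: εσ·A_surf·T⁴ with A_surf = A = 4.460 m².
T⁴ = 3405/(0.42·5.67×10⁻⁸·4.460) = 3.205×10¹⁰ K⁴.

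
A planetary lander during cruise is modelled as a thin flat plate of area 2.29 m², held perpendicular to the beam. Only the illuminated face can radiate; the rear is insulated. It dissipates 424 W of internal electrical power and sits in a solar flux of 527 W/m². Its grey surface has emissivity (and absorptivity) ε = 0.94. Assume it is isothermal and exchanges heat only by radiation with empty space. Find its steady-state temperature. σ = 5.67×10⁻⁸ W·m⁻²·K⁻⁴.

T ≈ 336 K

At steady state, absorbed solar power + internal power = radiated power.
Absorbed: α·S·A_cross = 0.94·527·2.290 = 1134 W (cross-section A).
Total input = 1134 + 424 = 1558 W.
Radiated: εσ·A_surf·T⁴ with A_surf = A = 2.290 m².
T⁴ = 1558/(0.94·5.67×10⁻⁸·2.290) = 1.277×10¹⁰ K⁴.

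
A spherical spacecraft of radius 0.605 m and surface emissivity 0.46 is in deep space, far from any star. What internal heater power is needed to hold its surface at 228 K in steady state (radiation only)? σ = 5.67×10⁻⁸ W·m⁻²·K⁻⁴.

P ≈ 324 W

P = εσ·4πr²·T⁴.
4πr² = 4.600 m²; T⁴ = 2.702×10⁹ K⁴.
P = 0.46·5.67×10⁻⁸·4.600·2.702×10⁹.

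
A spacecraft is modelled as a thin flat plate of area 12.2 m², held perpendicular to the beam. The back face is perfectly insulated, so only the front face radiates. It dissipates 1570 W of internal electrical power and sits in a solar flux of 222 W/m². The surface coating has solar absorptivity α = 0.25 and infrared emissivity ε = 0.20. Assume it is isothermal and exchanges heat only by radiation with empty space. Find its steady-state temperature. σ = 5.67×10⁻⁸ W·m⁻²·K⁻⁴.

At steady state, absorbed solar power + internal power = radiated power.
Absorbed: α·S·A_cross = 0.25·222·12.20 = 677.1 W (cross-section A).
Total input = 677.1 + 1570 = 2247 W.
Radiated: εσ·A_surf·T⁴ with A_surf = A = 12.20 m².
T⁴ = 2247/(0.20·5.67×10⁻⁸·12.20) = 1.624×10¹⁰ K⁴.

T ≈ 357 K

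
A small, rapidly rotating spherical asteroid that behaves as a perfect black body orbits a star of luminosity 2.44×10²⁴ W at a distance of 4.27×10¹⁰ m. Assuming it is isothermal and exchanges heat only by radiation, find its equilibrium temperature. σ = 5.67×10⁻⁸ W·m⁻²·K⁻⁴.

T ≈ 147 K

First find the stellar flux at distance d: S = L/(4πd²) = 2.44×10²⁴/(4π·(4.27×10¹⁰)²) = 106.5 W/m².
For an isothermal sphere, absorbed (1−a)S·πr² = emitted σ·4πr²·T⁴, so T⁴ = (1−a)S/(4σ).
T⁴ = 1.00·106.5/(4·5.67×10⁻⁸) = 4.695×10⁸ K⁴.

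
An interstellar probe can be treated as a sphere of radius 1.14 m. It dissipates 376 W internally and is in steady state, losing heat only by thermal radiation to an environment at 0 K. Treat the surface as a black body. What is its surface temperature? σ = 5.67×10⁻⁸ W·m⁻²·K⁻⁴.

T ≈ 142 K

Steady state: internal power = radiated power, P = εσA T⁴.
Radiating area A = 4πr² = 16.33 m².
T⁴ = P/(εσA) = 376/(1.0·5.67×10⁻⁸·16.33) = 4.061×10⁸ K⁴.
T = (4.061×10⁸)^(1/4).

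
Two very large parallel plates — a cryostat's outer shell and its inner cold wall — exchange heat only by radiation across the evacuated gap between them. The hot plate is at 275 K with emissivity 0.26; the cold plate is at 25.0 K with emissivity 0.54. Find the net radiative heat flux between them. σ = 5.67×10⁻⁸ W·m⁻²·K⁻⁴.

q ≈ 69.0 W/m²

For two infinite grey parallel plates, q = σ(T₁⁴ − T₂⁴)/(1/ε₁ + 1/ε₂ − 1).
T₁⁴ − T₂⁴ = 5.719×10⁹ − 3.906×10⁵ = 5.719×10⁹ K⁴.
1/ε₁ + 1/ε₂ − 1 = 3.846 + 1.852 − 1 = 4.698.
q = 5.67×10⁻⁸ × 5.719×10⁹ / 4.698.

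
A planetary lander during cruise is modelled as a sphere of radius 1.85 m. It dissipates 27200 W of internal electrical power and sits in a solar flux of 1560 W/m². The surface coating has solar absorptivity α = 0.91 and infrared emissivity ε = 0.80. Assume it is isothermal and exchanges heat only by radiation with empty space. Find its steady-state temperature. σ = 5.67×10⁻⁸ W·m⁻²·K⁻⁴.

T ≈ 384 K

At steady state, absorbed solar power + internal power = radiated power.
Absorbed: α·S·A_cross = 0.91·1560·10.75 = 15260 W (cross-section πr²).
Total input = 15260 + 27200 = 42460 W.
Radiated: εσ·A_surf·T⁴ with A_surf = 4πr² = 43.01 m².
T⁴ = 42460/(0.80·5.67×10⁻⁸·43.01) = 2.177×10¹⁰ K⁴.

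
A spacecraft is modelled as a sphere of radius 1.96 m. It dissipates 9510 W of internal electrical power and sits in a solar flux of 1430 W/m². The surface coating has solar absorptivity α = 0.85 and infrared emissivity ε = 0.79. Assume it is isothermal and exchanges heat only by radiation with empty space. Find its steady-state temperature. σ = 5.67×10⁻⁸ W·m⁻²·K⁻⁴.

At steady state, absorbed solar power + internal power = radiated power.
Absorbed: α·S·A_cross = 0.85·1430·12.07 = 14670 W (cross-section πr²).
Total input = 14670 + 9510 = 24180 W.
Radiated: εσ·A_surf·T⁴ with A_surf = 4πr² = 48.27 m².
T⁴ = 24180/(0.79·5.67×10⁻⁸·48.27) = 1.118×10¹⁰ K⁴.

T ≈ 325 K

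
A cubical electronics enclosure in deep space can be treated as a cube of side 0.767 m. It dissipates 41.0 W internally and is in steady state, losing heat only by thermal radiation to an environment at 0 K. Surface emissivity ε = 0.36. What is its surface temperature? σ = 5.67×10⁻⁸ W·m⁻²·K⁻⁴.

Steady state: internal power = radiated power, P = εσA T⁴.
Radiating area A = 6L² = 3.530 m².
T⁴ = P/(εσA) = 41.0/(0.36·5.67×10⁻⁸·3.530) = 5.691×10⁸ K⁴.
T = (5.691×10⁸)^(1/4).

T ≈ 154 K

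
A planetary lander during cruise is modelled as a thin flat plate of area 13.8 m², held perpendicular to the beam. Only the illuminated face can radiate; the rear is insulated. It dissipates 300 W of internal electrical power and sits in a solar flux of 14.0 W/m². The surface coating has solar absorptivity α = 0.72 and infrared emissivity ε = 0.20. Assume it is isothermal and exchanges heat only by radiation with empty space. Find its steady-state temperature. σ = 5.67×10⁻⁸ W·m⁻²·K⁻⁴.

At steady state, absorbed solar power + internal power = radiated power.
Absorbed: α·S·A_cross = 0.72·14.0·13.80 = 139.1 W (cross-section A).
Total input = 139.1 + 300 = 439.1 W.
Radiated: εσ·A_surf·T⁴ with A_surf = A = 13.80 m².
T⁴ = 439.1/(0.20·5.67×10⁻⁸·13.80) = 2.806×10⁹ K⁴.

T ≈ 230 K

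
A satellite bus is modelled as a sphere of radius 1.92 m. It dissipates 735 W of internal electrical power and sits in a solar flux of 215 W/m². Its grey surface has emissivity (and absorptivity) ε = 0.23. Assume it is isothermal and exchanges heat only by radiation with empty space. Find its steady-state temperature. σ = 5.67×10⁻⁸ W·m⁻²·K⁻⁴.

At steady state, absorbed solar power + internal power = radiated power.
Absorbed: α·S·A_cross = 0.23·215·11.58 = 572.7 W (cross-section πr²).
Total input = 572.7 + 735 = 1308 W.
Radiated: εσ·A_surf·T⁴ with A_surf = 4πr² = 46.32 m².
T⁴ = 1308/(0.23·5.67×10⁻⁸·46.32) = 2.165×10⁹ K⁴.

T ≈ 216 K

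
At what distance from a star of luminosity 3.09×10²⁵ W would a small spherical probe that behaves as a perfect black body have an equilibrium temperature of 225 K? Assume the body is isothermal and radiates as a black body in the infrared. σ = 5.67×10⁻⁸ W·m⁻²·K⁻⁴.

For an isothermal black-emitting sphere, (1−a)S·πr² = σ·4πr²·T⁴ ⇒ S = 4σT⁴/(1−a).
S = 4·5.67×10⁻⁸·(225)⁴/1.00 = 581.3 W/m².
Flux falls as S = L/(4πd²), so d = √(L/(4πS)) = √(3.09×10²⁵/(4π·581.3)).

d ≈ 6.50×10¹⁰ m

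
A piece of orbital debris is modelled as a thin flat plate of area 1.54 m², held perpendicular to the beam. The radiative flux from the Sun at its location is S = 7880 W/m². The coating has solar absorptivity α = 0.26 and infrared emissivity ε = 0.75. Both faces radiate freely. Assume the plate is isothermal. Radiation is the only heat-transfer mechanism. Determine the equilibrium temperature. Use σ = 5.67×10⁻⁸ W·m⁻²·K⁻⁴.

T ≈ 394 K

At equilibrium, absorbed power = emitted power.
Absorbing cross-section = A = 1.540 m²; emitting surface = 2A = 3.080 m² (ratio 2).
αS·A_cross = εσ·A_surf·T⁴  ⇒  T⁴ = αS/(ε·2σ).
T⁴ = 0.260·7880/(0.75·2·5.67×10⁻⁸) = 2.409×10¹⁰ K⁴.
T = (2.409×10¹⁰)^(1/4).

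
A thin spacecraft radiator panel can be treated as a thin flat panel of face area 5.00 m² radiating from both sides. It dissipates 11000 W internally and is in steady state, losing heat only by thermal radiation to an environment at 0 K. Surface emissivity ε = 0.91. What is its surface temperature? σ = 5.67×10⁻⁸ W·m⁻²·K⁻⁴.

Steady state: internal power = radiated power, P = εσA T⁴.
Radiating area A = 2·5.00 = 10.00 m².
T⁴ = P/(εσA) = 11000/(0.91·5.67×10⁻⁸·10.00) = 2.132×10¹⁰ K⁴.
T = (2.132×10¹⁰)^(1/4).

T ≈ 382 K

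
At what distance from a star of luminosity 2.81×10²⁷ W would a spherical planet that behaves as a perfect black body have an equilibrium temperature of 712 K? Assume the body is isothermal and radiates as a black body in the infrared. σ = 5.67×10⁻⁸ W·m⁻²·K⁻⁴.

For an isothermal black-emitting sphere, (1−a)S·πr² = σ·4πr²·T⁴ ⇒ S = 4σT⁴/(1−a).
S = 4·5.67×10⁻⁸·(712)⁴/1.00 = 58290 W/m².
Flux falls as S = L/(4πd²), so d = √(L/(4πS)) = √(2.81×10²⁷/(4π·58290)).

d ≈ 6.19×10¹⁰ m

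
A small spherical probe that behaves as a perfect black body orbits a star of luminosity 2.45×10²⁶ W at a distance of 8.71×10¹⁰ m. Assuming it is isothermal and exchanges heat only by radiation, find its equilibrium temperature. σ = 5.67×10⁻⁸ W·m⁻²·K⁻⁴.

First find the stellar flux at distance d: S = L/(4πd²) = 2.45×10²⁶/(4π·(8.71×10¹⁰)²) = 2570 W/m².
For an isothermal sphere, absorbed (1−a)S·πr² = emitted σ·4πr²·T⁴, so T⁴ = (1−a)S/(4σ).
T⁴ = 1.00·2570/(4·5.67×10⁻⁸) = 1.133×10¹⁰ K⁴.

T ≈ 326 K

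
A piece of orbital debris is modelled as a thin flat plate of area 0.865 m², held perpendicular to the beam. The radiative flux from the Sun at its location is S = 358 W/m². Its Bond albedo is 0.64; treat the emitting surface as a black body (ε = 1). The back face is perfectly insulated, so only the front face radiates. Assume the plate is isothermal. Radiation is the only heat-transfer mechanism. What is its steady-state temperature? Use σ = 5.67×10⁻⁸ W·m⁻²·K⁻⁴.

T ≈ 218 K

At equilibrium, absorbed power = emitted power.
Absorbing cross-section = A = 0.8650 m²; emitting surface = A = 0.8650 m² (ratio 1).
(1−a)S·A_cross = εσ·A_surf·T⁴  ⇒  T⁴ = (1−a)S/(1σ).
T⁴ = 0.360·358/(1·5.67×10⁻⁸) = 2.273×10⁹ K⁴.
T = (2.273×10⁹)^(1/4).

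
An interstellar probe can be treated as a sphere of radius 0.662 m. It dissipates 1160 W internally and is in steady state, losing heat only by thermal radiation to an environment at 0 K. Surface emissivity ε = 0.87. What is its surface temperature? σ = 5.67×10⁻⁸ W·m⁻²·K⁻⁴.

Steady state: internal power = radiated power, P = εσA T⁴.
Radiating area A = 4πr² = 5.507 m².
T⁴ = P/(εσA) = 1160/(0.87·5.67×10⁻⁸·5.507) = 4.270×10⁹ K⁴.
T = (4.270×10⁹)^(1/4).

T ≈ 256 K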